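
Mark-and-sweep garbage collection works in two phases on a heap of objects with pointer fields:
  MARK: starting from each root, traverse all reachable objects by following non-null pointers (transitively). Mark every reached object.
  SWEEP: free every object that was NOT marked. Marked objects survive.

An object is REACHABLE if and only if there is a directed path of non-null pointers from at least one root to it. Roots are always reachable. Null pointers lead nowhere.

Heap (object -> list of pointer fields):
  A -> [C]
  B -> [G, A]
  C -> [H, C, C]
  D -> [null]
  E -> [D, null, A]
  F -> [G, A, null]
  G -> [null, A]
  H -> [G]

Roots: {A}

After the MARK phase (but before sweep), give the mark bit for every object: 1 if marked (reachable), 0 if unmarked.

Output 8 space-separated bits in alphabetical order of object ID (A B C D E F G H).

Roots: A
Mark A: refs=C, marked=A
Mark C: refs=H C C, marked=A C
Mark H: refs=G, marked=A C H
Mark G: refs=null A, marked=A C G H
Unmarked (collected): B D E F

Answer: 1 0 1 0 0 0 1 1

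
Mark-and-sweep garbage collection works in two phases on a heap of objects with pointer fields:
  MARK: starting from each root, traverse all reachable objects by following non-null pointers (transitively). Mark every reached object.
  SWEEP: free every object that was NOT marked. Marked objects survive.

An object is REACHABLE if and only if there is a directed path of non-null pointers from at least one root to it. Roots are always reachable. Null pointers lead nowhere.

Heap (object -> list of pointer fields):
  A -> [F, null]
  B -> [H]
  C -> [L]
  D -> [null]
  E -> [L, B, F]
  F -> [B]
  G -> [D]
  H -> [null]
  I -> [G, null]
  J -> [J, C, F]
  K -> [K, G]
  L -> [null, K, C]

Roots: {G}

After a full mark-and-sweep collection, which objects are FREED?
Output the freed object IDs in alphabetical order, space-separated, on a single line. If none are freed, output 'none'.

Roots: G
Mark G: refs=D, marked=G
Mark D: refs=null, marked=D G
Unmarked (collected): A B C E F H I J K L

Answer: A B C E F H I J K L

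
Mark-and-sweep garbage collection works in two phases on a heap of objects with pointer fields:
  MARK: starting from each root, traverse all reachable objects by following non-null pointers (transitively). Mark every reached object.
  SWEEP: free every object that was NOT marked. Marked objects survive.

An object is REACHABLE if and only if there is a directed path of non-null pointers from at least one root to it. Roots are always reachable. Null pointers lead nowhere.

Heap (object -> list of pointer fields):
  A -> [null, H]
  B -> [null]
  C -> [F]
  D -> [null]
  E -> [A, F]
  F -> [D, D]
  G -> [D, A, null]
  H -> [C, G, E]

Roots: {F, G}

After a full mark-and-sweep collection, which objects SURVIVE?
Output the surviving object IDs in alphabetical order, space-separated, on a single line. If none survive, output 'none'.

Roots: F G
Mark F: refs=D D, marked=F
Mark G: refs=D A null, marked=F G
Mark D: refs=null, marked=D F G
Mark A: refs=null H, marked=A D F G
Mark H: refs=C G E, marked=A D F G H
Mark C: refs=F, marked=A C D F G H
Mark E: refs=A F, marked=A C D E F G H
Unmarked (collected): B

Answer: A C D E F G H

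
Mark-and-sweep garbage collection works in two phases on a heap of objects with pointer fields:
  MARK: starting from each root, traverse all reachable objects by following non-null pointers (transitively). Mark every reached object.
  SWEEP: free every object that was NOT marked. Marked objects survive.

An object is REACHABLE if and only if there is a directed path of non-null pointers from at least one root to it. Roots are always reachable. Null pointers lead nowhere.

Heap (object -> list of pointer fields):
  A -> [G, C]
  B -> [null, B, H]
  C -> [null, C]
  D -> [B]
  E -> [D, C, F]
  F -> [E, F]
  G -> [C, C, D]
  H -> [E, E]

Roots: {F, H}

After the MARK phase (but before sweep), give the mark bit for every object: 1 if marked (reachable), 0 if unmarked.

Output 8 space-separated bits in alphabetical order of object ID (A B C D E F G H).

Roots: F H
Mark F: refs=E F, marked=F
Mark H: refs=E E, marked=F H
Mark E: refs=D C F, marked=E F H
Mark D: refs=B, marked=D E F H
Mark C: refs=null C, marked=C D E F H
Mark B: refs=null B H, marked=B C D E F H
Unmarked (collected): A G

Answer: 0 1 1 1 1 1 0 1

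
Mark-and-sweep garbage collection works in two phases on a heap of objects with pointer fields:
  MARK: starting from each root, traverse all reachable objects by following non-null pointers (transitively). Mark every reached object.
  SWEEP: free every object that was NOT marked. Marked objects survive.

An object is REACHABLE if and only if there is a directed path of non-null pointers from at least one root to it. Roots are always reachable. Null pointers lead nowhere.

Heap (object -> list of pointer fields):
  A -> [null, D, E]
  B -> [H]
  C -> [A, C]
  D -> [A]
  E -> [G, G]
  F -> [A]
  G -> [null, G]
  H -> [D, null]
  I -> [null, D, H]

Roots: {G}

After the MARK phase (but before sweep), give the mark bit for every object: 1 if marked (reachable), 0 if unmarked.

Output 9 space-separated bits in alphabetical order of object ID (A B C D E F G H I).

Answer: 0 0 0 0 0 0 1 0 0

Derivation:
Roots: G
Mark G: refs=null G, marked=G
Unmarked (collected): A B C D E F H I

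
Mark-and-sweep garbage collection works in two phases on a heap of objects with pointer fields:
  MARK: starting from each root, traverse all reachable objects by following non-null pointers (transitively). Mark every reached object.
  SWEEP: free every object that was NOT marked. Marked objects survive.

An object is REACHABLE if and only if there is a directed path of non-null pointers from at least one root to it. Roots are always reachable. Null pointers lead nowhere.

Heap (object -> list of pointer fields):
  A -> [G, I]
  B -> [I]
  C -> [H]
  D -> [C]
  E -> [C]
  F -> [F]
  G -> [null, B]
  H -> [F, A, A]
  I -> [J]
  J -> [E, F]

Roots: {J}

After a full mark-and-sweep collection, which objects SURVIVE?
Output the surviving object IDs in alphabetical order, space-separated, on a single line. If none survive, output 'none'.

Roots: J
Mark J: refs=E F, marked=J
Mark E: refs=C, marked=E J
Mark F: refs=F, marked=E F J
Mark C: refs=H, marked=C E F J
Mark H: refs=F A A, marked=C E F H J
Mark A: refs=G I, marked=A C E F H J
Mark G: refs=null B, marked=A C E F G H J
Mark I: refs=J, marked=A C E F G H I J
Mark B: refs=I, marked=A B C E F G H I J
Unmarked (collected): D

Answer: A B C E F G H I J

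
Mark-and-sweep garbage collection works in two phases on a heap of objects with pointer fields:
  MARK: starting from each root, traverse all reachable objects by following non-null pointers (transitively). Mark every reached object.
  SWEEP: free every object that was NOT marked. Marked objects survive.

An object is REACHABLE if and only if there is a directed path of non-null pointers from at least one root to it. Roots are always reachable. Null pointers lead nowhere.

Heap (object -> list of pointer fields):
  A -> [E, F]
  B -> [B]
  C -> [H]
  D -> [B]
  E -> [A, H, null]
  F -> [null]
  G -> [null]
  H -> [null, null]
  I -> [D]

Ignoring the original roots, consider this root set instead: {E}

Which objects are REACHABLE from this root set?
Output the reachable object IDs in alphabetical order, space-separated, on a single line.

Answer: A E F H

Derivation:
Roots: E
Mark E: refs=A H null, marked=E
Mark A: refs=E F, marked=A E
Mark H: refs=null null, marked=A E H
Mark F: refs=null, marked=A E F H
Unmarked (collected): B C D G I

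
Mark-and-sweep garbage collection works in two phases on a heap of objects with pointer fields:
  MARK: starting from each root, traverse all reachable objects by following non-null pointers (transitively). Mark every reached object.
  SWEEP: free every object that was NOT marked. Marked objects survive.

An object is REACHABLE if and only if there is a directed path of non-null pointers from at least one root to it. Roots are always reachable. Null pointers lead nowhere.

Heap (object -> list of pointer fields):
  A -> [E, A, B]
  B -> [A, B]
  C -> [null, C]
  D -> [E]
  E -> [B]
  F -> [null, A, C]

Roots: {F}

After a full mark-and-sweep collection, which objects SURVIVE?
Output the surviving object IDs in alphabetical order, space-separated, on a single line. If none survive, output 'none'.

Roots: F
Mark F: refs=null A C, marked=F
Mark A: refs=E A B, marked=A F
Mark C: refs=null C, marked=A C F
Mark E: refs=B, marked=A C E F
Mark B: refs=A B, marked=A B C E F
Unmarked (collected): D

Answer: A B C E F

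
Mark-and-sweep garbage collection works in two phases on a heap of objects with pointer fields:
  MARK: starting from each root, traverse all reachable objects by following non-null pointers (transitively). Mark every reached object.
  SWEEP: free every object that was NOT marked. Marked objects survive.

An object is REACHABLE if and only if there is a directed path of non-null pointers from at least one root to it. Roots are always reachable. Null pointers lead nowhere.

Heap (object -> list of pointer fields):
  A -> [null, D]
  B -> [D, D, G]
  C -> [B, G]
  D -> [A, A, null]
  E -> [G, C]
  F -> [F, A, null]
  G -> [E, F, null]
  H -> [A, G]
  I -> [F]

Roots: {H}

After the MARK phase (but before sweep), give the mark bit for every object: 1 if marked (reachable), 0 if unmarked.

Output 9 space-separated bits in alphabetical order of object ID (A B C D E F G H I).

Roots: H
Mark H: refs=A G, marked=H
Mark A: refs=null D, marked=A H
Mark G: refs=E F null, marked=A G H
Mark D: refs=A A null, marked=A D G H
Mark E: refs=G C, marked=A D E G H
Mark F: refs=F A null, marked=A D E F G H
Mark C: refs=B G, marked=A C D E F G H
Mark B: refs=D D G, marked=A B C D E F G H
Unmarked (collected): I

Answer: 1 1 1 1 1 1 1 1 0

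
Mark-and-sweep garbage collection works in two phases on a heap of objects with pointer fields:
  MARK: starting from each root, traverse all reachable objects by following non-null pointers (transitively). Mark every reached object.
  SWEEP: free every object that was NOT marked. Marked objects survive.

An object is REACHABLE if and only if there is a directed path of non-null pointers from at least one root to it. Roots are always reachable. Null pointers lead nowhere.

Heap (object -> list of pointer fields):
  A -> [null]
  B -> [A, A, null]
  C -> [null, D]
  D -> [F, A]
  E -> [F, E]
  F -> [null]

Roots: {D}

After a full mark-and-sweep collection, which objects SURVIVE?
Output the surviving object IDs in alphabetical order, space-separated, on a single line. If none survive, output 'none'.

Roots: D
Mark D: refs=F A, marked=D
Mark F: refs=null, marked=D F
Mark A: refs=null, marked=A D F
Unmarked (collected): B C E

Answer: A D F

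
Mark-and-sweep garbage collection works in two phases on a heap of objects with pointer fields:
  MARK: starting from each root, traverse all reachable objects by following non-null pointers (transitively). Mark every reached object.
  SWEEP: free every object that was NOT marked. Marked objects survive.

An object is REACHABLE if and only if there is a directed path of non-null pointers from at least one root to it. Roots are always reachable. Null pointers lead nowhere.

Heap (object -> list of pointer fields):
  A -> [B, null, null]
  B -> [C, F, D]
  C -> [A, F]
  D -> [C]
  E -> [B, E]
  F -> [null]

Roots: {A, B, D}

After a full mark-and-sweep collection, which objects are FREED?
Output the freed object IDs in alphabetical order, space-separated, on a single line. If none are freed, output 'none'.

Roots: A B D
Mark A: refs=B null null, marked=A
Mark B: refs=C F D, marked=A B
Mark D: refs=C, marked=A B D
Mark C: refs=A F, marked=A B C D
Mark F: refs=null, marked=A B C D F
Unmarked (collected): E

Answer: E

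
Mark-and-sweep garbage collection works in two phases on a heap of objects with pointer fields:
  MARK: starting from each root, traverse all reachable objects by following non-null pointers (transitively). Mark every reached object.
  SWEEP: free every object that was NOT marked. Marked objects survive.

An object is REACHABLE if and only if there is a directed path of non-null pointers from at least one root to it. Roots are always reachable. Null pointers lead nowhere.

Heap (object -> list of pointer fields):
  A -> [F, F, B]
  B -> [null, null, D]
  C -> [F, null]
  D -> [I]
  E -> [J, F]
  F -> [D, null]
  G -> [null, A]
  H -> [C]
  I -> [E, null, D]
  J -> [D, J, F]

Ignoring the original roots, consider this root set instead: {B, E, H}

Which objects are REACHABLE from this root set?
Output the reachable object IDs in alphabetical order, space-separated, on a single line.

Roots: B E H
Mark B: refs=null null D, marked=B
Mark E: refs=J F, marked=B E
Mark H: refs=C, marked=B E H
Mark D: refs=I, marked=B D E H
Mark J: refs=D J F, marked=B D E H J
Mark F: refs=D null, marked=B D E F H J
Mark C: refs=F null, marked=B C D E F H J
Mark I: refs=E null D, marked=B C D E F H I J
Unmarked (collected): A G

Answer: B C D E F H I J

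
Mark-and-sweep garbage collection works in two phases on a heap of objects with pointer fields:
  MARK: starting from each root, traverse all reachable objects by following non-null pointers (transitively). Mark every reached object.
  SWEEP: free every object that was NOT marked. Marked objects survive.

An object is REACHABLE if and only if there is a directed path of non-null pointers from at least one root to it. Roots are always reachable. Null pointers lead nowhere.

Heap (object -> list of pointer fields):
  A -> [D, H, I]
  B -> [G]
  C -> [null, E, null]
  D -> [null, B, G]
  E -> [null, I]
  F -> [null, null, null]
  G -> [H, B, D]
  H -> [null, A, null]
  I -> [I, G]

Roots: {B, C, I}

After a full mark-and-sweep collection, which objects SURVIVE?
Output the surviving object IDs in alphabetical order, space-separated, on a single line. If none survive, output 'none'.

Roots: B C I
Mark B: refs=G, marked=B
Mark C: refs=null E null, marked=B C
Mark I: refs=I G, marked=B C I
Mark G: refs=H B D, marked=B C G I
Mark E: refs=null I, marked=B C E G I
Mark H: refs=null A null, marked=B C E G H I
Mark D: refs=null B G, marked=B C D E G H I
Mark A: refs=D H I, marked=A B C D E G H I
Unmarked (collected): F

Answer: A B C D E G H I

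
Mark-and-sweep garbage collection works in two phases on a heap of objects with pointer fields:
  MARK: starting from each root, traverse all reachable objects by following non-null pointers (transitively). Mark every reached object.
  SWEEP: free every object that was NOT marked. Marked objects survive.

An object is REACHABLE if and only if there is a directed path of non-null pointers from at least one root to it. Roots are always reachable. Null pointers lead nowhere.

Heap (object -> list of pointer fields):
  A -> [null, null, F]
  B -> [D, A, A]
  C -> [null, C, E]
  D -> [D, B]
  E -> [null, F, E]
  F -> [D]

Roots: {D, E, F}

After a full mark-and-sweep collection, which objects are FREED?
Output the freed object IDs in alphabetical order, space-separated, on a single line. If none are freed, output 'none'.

Answer: C

Derivation:
Roots: D E F
Mark D: refs=D B, marked=D
Mark E: refs=null F E, marked=D E
Mark F: refs=D, marked=D E F
Mark B: refs=D A A, marked=B D E F
Mark A: refs=null null F, marked=A B D E F
Unmarked (collected): C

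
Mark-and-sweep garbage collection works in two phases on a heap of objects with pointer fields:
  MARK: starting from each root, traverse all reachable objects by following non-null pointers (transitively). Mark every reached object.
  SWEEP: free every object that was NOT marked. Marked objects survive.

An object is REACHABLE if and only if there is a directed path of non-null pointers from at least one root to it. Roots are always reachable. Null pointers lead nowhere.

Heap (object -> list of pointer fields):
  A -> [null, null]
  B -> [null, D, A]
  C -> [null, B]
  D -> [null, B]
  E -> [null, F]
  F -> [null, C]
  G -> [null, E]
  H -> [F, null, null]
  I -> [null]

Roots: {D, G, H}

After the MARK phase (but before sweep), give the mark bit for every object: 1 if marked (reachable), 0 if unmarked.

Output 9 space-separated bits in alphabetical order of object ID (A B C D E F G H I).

Roots: D G H
Mark D: refs=null B, marked=D
Mark G: refs=null E, marked=D G
Mark H: refs=F null null, marked=D G H
Mark B: refs=null D A, marked=B D G H
Mark E: refs=null F, marked=B D E G H
Mark F: refs=null C, marked=B D E F G H
Mark A: refs=null null, marked=A B D E F G H
Mark C: refs=null B, marked=A B C D E F G H
Unmarked (collected): I

Answer: 1 1 1 1 1 1 1 1 0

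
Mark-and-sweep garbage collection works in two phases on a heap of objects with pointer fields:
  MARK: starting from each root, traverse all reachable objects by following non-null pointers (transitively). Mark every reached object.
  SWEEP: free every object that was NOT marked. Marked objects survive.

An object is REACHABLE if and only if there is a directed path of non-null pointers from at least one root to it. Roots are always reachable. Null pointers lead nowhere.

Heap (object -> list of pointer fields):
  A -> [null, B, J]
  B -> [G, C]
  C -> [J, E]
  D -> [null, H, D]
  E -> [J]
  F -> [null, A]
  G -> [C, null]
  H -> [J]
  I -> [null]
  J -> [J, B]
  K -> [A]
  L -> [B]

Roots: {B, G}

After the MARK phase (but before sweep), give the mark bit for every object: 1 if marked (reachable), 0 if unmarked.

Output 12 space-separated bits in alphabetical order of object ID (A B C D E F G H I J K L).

Answer: 0 1 1 0 1 0 1 0 0 1 0 0

Derivation:
Roots: B G
Mark B: refs=G C, marked=B
Mark G: refs=C null, marked=B G
Mark C: refs=J E, marked=B C G
Mark J: refs=J B, marked=B C G J
Mark E: refs=J, marked=B C E G J
Unmarked (collected): A D F H I K L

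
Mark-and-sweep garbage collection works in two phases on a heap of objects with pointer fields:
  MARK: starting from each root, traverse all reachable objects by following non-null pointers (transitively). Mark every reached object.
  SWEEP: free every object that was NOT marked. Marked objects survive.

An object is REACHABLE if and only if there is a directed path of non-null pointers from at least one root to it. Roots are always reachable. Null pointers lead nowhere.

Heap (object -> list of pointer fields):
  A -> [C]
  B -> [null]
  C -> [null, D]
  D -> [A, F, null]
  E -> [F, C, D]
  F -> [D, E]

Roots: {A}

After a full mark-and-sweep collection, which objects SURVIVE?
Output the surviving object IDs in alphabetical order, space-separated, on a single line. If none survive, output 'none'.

Roots: A
Mark A: refs=C, marked=A
Mark C: refs=null D, marked=A C
Mark D: refs=A F null, marked=A C D
Mark F: refs=D E, marked=A C D F
Mark E: refs=F C D, marked=A C D E F
Unmarked (collected): B

Answer: A C D E F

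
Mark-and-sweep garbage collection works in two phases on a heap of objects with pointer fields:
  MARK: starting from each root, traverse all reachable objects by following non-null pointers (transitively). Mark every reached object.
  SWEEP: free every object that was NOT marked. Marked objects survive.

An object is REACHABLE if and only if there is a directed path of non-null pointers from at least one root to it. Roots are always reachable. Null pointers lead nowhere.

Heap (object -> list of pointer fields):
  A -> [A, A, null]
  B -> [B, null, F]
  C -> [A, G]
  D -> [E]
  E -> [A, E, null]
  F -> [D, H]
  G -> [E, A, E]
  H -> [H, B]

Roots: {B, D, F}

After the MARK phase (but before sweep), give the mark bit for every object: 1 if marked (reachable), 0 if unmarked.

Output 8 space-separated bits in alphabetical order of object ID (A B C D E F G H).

Roots: B D F
Mark B: refs=B null F, marked=B
Mark D: refs=E, marked=B D
Mark F: refs=D H, marked=B D F
Mark E: refs=A E null, marked=B D E F
Mark H: refs=H B, marked=B D E F H
Mark A: refs=A A null, marked=A B D E F H
Unmarked (collected): C G

Answer: 1 1 0 1 1 1 0 1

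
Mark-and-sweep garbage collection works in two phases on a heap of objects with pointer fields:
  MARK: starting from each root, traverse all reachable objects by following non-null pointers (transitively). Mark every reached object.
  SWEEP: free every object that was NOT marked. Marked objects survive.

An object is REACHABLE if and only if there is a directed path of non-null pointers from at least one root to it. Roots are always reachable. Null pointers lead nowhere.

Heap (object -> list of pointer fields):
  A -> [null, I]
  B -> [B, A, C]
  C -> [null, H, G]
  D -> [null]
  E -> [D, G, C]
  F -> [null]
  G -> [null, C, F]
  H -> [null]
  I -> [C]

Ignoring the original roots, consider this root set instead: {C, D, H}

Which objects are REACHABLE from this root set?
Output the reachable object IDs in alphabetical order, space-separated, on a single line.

Answer: C D F G H

Derivation:
Roots: C D H
Mark C: refs=null H G, marked=C
Mark D: refs=null, marked=C D
Mark H: refs=null, marked=C D H
Mark G: refs=null C F, marked=C D G H
Mark F: refs=null, marked=C D F G H
Unmarked (collected): A B E I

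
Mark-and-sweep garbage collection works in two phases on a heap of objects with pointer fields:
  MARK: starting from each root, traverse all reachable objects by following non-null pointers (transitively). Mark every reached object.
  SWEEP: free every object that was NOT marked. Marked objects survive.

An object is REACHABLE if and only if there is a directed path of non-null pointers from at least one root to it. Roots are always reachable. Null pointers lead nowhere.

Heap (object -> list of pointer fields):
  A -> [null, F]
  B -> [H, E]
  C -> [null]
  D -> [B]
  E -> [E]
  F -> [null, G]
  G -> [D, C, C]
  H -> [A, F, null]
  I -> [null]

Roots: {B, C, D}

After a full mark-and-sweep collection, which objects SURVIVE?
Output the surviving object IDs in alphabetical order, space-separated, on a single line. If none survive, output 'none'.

Answer: A B C D E F G H

Derivation:
Roots: B C D
Mark B: refs=H E, marked=B
Mark C: refs=null, marked=B C
Mark D: refs=B, marked=B C D
Mark H: refs=A F null, marked=B C D H
Mark E: refs=E, marked=B C D E H
Mark A: refs=null F, marked=A B C D E H
Mark F: refs=null G, marked=A B C D E F H
Mark G: refs=D C C, marked=A B C D E F G H
Unmarked (collected): I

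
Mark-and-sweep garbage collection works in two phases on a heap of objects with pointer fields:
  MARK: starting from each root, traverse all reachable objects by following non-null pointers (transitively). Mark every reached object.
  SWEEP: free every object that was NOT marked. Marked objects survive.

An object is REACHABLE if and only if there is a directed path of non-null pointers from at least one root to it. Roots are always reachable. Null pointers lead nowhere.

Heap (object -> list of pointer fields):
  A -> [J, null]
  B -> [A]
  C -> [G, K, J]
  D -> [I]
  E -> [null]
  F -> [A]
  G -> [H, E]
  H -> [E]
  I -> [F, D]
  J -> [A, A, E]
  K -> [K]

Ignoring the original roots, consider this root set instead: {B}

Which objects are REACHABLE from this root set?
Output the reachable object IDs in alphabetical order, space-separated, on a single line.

Answer: A B E J

Derivation:
Roots: B
Mark B: refs=A, marked=B
Mark A: refs=J null, marked=A B
Mark J: refs=A A E, marked=A B J
Mark E: refs=null, marked=A B E J
Unmarked (collected): C D F G H I K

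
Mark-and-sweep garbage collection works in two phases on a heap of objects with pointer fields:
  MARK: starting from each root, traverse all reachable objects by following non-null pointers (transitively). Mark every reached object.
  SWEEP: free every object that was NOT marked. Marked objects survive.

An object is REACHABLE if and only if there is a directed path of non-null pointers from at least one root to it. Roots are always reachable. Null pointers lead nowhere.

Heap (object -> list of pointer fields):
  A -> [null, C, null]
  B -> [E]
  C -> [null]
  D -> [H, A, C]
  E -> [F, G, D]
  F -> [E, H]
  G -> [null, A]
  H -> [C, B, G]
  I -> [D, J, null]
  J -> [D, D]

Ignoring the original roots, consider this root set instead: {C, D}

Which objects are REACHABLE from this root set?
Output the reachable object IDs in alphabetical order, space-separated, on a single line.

Answer: A B C D E F G H

Derivation:
Roots: C D
Mark C: refs=null, marked=C
Mark D: refs=H A C, marked=C D
Mark H: refs=C B G, marked=C D H
Mark A: refs=null C null, marked=A C D H
Mark B: refs=E, marked=A B C D H
Mark G: refs=null A, marked=A B C D G H
Mark E: refs=F G D, marked=A B C D E G H
Mark F: refs=E H, marked=A B C D E F G H
Unmarked (collected): I J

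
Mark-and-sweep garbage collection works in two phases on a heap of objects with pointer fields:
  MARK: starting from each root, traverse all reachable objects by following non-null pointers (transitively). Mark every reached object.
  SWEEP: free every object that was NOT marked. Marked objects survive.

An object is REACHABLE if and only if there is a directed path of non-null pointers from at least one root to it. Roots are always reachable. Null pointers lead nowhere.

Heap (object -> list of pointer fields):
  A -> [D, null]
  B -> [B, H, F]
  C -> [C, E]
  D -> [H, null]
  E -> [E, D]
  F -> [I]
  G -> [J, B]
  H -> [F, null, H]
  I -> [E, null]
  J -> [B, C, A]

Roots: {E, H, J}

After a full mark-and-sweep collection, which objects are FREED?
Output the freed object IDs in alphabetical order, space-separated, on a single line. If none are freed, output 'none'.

Roots: E H J
Mark E: refs=E D, marked=E
Mark H: refs=F null H, marked=E H
Mark J: refs=B C A, marked=E H J
Mark D: refs=H null, marked=D E H J
Mark F: refs=I, marked=D E F H J
Mark B: refs=B H F, marked=B D E F H J
Mark C: refs=C E, marked=B C D E F H J
Mark A: refs=D null, marked=A B C D E F H J
Mark I: refs=E null, marked=A B C D E F H I J
Unmarked (collected): G

Answer: G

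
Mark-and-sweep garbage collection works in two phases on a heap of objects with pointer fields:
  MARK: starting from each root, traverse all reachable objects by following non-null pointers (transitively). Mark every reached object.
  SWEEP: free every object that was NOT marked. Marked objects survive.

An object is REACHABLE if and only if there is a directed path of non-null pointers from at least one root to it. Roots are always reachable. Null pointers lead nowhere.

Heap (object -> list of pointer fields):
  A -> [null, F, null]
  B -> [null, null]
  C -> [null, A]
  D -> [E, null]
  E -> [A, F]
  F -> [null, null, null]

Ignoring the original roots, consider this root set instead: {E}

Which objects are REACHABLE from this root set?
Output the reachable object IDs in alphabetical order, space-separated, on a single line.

Answer: A E F

Derivation:
Roots: E
Mark E: refs=A F, marked=E
Mark A: refs=null F null, marked=A E
Mark F: refs=null null null, marked=A E F
Unmarked (collected): B C D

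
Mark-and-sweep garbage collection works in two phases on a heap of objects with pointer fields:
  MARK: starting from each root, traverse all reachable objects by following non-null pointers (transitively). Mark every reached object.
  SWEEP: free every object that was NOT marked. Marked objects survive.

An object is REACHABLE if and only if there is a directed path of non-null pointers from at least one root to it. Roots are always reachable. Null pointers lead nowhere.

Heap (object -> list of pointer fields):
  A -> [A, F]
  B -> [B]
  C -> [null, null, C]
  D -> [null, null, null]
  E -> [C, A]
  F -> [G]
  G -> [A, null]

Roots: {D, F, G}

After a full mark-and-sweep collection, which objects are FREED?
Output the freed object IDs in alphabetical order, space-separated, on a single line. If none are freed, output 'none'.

Roots: D F G
Mark D: refs=null null null, marked=D
Mark F: refs=G, marked=D F
Mark G: refs=A null, marked=D F G
Mark A: refs=A F, marked=A D F G
Unmarked (collected): B C E

Answer: B C E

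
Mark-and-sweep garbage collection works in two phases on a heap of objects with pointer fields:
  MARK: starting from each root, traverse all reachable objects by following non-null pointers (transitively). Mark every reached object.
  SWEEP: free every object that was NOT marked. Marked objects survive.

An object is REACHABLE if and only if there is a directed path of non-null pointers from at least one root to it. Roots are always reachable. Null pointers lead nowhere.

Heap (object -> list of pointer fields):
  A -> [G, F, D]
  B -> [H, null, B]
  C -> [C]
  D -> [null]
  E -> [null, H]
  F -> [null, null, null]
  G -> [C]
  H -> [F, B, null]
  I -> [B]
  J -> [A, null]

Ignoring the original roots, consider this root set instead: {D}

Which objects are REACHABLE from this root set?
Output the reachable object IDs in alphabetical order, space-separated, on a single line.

Answer: D

Derivation:
Roots: D
Mark D: refs=null, marked=D
Unmarked (collected): A B C E F G H I J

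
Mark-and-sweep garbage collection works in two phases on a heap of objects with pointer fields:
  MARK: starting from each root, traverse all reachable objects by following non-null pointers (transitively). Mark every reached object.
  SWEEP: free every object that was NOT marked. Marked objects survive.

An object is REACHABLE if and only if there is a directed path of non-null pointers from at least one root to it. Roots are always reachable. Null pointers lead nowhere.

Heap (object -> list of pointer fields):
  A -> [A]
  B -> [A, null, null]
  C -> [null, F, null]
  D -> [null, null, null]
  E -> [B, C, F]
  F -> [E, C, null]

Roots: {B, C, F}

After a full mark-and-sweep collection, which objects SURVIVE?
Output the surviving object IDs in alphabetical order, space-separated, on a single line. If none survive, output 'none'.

Roots: B C F
Mark B: refs=A null null, marked=B
Mark C: refs=null F null, marked=B C
Mark F: refs=E C null, marked=B C F
Mark A: refs=A, marked=A B C F
Mark E: refs=B C F, marked=A B C E F
Unmarked (collected): D

Answer: A B C E F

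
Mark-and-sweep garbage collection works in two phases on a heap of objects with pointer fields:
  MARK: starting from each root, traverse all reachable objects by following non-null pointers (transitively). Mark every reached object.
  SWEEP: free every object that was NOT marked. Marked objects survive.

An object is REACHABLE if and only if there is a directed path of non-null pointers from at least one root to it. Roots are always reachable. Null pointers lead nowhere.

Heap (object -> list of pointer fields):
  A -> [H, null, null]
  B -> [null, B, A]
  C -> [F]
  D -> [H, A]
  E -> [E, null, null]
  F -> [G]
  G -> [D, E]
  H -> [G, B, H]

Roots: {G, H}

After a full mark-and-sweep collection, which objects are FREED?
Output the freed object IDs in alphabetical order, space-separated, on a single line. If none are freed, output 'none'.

Answer: C F

Derivation:
Roots: G H
Mark G: refs=D E, marked=G
Mark H: refs=G B H, marked=G H
Mark D: refs=H A, marked=D G H
Mark E: refs=E null null, marked=D E G H
Mark B: refs=null B A, marked=B D E G H
Mark A: refs=H null null, marked=A B D E G H
Unmarked (collected): C F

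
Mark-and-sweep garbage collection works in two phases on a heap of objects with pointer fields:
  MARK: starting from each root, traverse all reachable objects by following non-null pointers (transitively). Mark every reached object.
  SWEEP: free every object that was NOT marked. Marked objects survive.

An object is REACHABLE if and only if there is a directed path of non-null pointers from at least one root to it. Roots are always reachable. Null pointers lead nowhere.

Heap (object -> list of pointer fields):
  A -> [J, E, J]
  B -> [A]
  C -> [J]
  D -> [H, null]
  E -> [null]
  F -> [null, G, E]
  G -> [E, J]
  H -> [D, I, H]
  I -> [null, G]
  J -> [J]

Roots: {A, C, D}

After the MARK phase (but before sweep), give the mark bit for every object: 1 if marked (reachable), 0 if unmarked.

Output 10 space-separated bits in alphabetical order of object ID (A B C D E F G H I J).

Answer: 1 0 1 1 1 0 1 1 1 1

Derivation:
Roots: A C D
Mark A: refs=J E J, marked=A
Mark C: refs=J, marked=A C
Mark D: refs=H null, marked=A C D
Mark J: refs=J, marked=A C D J
Mark E: refs=null, marked=A C D E J
Mark H: refs=D I H, marked=A C D E H J
Mark I: refs=null G, marked=A C D E H I J
Mark G: refs=E J, marked=A C D E G H I J
Unmarked (collected): B F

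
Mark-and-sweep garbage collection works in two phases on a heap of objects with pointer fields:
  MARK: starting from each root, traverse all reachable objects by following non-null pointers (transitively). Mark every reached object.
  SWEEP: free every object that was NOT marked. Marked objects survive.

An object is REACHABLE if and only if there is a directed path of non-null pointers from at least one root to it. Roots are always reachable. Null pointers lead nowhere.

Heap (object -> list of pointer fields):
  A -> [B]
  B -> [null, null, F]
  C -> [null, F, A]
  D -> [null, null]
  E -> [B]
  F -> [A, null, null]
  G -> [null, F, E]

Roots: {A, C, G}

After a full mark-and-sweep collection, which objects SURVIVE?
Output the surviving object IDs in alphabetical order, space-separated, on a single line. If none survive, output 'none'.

Roots: A C G
Mark A: refs=B, marked=A
Mark C: refs=null F A, marked=A C
Mark G: refs=null F E, marked=A C G
Mark B: refs=null null F, marked=A B C G
Mark F: refs=A null null, marked=A B C F G
Mark E: refs=B, marked=A B C E F G
Unmarked (collected): D

Answer: A B C E F G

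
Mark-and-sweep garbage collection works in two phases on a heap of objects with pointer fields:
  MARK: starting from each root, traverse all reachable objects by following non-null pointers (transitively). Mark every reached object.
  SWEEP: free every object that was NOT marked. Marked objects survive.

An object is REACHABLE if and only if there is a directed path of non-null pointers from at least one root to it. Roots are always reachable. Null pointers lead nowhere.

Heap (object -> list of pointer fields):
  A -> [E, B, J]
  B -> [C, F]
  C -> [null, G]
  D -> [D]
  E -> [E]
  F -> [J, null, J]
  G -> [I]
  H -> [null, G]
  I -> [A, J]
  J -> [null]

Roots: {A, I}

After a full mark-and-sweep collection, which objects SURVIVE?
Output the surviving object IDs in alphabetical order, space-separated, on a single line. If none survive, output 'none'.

Answer: A B C E F G I J

Derivation:
Roots: A I
Mark A: refs=E B J, marked=A
Mark I: refs=A J, marked=A I
Mark E: refs=E, marked=A E I
Mark B: refs=C F, marked=A B E I
Mark J: refs=null, marked=A B E I J
Mark C: refs=null G, marked=A B C E I J
Mark F: refs=J null J, marked=A B C E F I J
Mark G: refs=I, marked=A B C E F G I J
Unmarked (collected): D H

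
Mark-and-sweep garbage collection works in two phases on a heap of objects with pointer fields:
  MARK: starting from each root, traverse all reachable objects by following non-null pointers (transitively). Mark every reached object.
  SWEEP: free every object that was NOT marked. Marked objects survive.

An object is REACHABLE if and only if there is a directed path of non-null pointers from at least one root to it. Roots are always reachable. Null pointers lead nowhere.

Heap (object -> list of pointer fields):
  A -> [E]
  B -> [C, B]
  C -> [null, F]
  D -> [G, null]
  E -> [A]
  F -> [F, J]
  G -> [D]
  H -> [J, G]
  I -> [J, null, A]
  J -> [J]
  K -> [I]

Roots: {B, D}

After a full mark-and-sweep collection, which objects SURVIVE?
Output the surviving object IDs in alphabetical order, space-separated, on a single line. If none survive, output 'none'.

Roots: B D
Mark B: refs=C B, marked=B
Mark D: refs=G null, marked=B D
Mark C: refs=null F, marked=B C D
Mark G: refs=D, marked=B C D G
Mark F: refs=F J, marked=B C D F G
Mark J: refs=J, marked=B C D F G J
Unmarked (collected): A E H I K

Answer: B C D F G J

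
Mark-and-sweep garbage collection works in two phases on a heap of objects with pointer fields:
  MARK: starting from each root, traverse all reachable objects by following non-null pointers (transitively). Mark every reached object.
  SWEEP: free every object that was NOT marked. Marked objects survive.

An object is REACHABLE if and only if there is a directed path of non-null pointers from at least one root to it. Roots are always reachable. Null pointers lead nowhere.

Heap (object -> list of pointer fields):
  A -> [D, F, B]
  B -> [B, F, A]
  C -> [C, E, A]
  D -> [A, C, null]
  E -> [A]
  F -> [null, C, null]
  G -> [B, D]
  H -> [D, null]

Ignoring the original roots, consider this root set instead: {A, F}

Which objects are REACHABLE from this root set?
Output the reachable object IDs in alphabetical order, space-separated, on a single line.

Answer: A B C D E F

Derivation:
Roots: A F
Mark A: refs=D F B, marked=A
Mark F: refs=null C null, marked=A F
Mark D: refs=A C null, marked=A D F
Mark B: refs=B F A, marked=A B D F
Mark C: refs=C E A, marked=A B C D F
Mark E: refs=A, marked=A B C D E F
Unmarked (collected): G H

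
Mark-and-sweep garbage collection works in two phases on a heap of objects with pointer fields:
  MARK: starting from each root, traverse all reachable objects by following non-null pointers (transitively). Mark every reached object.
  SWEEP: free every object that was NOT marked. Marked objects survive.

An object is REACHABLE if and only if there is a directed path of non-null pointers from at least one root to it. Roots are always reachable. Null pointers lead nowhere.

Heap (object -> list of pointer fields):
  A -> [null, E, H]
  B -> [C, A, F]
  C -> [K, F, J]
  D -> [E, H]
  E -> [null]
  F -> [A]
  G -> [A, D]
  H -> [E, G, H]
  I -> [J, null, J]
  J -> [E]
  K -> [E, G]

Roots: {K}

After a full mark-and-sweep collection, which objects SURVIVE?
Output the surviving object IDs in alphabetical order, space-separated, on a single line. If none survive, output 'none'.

Roots: K
Mark K: refs=E G, marked=K
Mark E: refs=null, marked=E K
Mark G: refs=A D, marked=E G K
Mark A: refs=null E H, marked=A E G K
Mark D: refs=E H, marked=A D E G K
Mark H: refs=E G H, marked=A D E G H K
Unmarked (collected): B C F I J

Answer: A D E G H K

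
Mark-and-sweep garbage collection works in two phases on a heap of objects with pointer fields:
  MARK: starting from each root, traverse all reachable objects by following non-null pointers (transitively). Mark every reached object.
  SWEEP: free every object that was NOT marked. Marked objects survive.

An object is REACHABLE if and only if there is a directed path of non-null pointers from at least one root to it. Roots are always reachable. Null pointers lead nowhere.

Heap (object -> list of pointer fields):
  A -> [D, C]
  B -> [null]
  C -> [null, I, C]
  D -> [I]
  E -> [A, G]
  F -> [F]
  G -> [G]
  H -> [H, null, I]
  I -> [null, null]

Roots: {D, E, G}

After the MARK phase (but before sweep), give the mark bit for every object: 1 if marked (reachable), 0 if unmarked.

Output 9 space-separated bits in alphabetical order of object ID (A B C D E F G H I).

Roots: D E G
Mark D: refs=I, marked=D
Mark E: refs=A G, marked=D E
Mark G: refs=G, marked=D E G
Mark I: refs=null null, marked=D E G I
Mark A: refs=D C, marked=A D E G I
Mark C: refs=null I C, marked=A C D E G I
Unmarked (collected): B F H

Answer: 1 0 1 1 1 0 1 0 1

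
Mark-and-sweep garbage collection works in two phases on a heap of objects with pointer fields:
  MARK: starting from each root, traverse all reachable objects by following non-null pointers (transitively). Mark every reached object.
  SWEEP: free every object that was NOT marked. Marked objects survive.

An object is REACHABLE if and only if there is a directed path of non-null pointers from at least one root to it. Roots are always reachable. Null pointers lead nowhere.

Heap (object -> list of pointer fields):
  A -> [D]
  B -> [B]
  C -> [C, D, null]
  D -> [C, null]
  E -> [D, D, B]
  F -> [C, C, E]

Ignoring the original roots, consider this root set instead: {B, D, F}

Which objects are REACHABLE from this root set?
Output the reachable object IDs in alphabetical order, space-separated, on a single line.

Roots: B D F
Mark B: refs=B, marked=B
Mark D: refs=C null, marked=B D
Mark F: refs=C C E, marked=B D F
Mark C: refs=C D null, marked=B C D F
Mark E: refs=D D B, marked=B C D E F
Unmarked (collected): A

Answer: B C D E F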